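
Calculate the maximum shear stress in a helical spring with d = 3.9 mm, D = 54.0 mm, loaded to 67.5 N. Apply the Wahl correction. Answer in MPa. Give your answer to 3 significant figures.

173 MPa

Spring index C = D/d = 54.0/3.9 = 13.8462
K_W = (4C−1)/(4C−4) + 0.615/C = 54.385/51.385 + 0.0444 = 1.1028
τ₀ = 8FD/(πd³) = 8·67.5·54.0/(π·3.9³) = 29160/186.36 = 156.47 MPa
τ_max = K·τ₀ = 1.1028 × 156.47 = 172.56 MPa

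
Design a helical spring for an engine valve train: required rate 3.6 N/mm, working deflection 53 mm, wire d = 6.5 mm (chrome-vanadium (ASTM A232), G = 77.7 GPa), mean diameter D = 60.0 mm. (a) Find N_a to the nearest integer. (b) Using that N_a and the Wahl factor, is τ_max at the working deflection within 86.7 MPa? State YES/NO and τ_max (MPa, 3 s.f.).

(a) 22 coils; (b) NO, τ_max = 125 MPa

N_a = Gd⁴/(8D³k) = (77.7×10³)(6.5⁴)/(8·60.0³·3.6) = 22.3 → N_a = 22
Actual rate k = Gd⁴/(8D³·22) = 3.6484 N/mm
Working load F = kδ = 3.6484·53 = 193.37 N
C = 60.0/6.5 = 9.2308; K_W = (4C−1)/(4C−4)+0.615/C = 1.1577
τ_max = K_W·8FD/(πd³) = 1.1577·107.58 = 124.55 MPa
τ_max > 86.7 MPa → exceeds allowable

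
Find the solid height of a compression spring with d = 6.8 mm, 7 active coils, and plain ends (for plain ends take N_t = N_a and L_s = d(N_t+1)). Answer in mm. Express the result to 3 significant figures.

54.4 mm

plain ends: N_t = N_a = 7
L_s = d·(N_t+1) = 6.8 × 8 = 54.4 mm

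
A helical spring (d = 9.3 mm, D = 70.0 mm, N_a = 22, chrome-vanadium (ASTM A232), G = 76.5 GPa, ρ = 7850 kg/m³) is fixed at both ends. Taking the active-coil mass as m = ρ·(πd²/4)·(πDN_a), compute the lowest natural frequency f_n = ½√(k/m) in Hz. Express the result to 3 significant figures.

k = Gd⁴/(8D³N_a) = (76.5×10³)(9.3⁴)/(8·70.0³·22) = 9.4795 N/mm = 9479.5 N/m
Wire length L = πDN_a = π·70.0·22 = 4838.1 mm
m = ρ·(πd²/4)·L = 7850 × 67.929×10⁻⁶ m² × 4.8381 m = 2.5799 kg
f_n = ½√(k/m) = 0.5·√(9479.5/2.5799) = 0.5·√(3674.4) = 30.309 Hz

30.3 Hz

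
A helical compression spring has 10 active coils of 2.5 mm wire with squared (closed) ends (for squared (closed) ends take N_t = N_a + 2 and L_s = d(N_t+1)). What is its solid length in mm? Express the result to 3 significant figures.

squared (closed) ends: N_t = N_a + 2 = 10 + 2 = 12
L_s = d·(N_t+1) = 2.5 × 13 = 32.5 mm

32.5 mm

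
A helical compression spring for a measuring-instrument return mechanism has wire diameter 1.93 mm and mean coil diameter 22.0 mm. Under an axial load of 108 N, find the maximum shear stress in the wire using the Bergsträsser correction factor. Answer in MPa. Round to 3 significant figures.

Spring index C = D/d = 22.0/1.93 = 11.3990
K_B = (4C+2)/(4C−3) = 47.596/42.596 = 1.1174
τ₀ = 8FD/(πd³) = 8·108·22.0/(π·1.93³) = 19008/22.585 = 841.62 MPa
τ_max = K·τ₀ = 1.1174 × 841.62 = 940.41 MPa

940 MPa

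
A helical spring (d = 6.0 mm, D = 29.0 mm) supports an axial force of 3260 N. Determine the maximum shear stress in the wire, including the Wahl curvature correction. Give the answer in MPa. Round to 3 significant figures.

1470 MPa

Spring index C = D/d = 29.0/6.0 = 4.8333
K_W = (4C−1)/(4C−4) + 0.615/C = 18.333/15.333 + 0.1272 = 1.3229
τ₀ = 8FD/(πd³) = 8·3260·29.0/(π·6.0³) = 756320/678.58 = 1114.6 MPa
τ_max = K·τ₀ = 1.3229 × 1114.6 = 1474.4 MPa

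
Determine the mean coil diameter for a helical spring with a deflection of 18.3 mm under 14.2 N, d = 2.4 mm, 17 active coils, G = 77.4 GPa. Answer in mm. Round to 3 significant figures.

29.0 mm

Required rate k = F/δ = 14.2/18.3 = 0.77596 N/mm
D = (Gd⁴/(8N_a·k))^(1/3) = (77.4×10³·2.4⁴/(8·17·0.77596))^(1/3)
  = (24333.8)^(1/3) = 28.9781 mm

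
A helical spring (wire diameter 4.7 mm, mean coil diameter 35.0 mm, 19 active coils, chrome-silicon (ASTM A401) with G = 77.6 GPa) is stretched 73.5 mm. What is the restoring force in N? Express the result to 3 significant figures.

k = Gd⁴/(8D³N_a) = (77.6×10³)(4.7⁴)/(8·35.0³·19) = 5.8104 N/mm
F = k·δ = 5.8104 × 73.5 = 427.06 N

427 N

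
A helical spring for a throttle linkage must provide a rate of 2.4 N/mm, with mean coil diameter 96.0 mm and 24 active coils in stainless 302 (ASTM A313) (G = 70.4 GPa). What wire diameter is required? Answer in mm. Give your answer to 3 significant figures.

d = (8D³N_a·k / G)^(1/4) = (8·96.0³·24·2.4 / (70.4×10³))^0.25
  = (5791)^0.25 = 8.7235 mm

8.72 mm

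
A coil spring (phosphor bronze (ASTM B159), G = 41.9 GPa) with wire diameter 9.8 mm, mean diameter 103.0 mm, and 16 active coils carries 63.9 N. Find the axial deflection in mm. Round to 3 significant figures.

23.1 mm

k = Gd⁴/(8D³N_a) = (41.9×10³)(9.8⁴)/(8·103.0³·16) = 2.7631 N/mm
δ = F/k = 63.9 / 2.7631 = 23.126 mm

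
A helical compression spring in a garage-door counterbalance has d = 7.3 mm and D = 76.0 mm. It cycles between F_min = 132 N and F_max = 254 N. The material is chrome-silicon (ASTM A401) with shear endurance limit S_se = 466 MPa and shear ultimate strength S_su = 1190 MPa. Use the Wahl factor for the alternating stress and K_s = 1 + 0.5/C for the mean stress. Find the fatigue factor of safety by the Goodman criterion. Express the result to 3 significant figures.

C = D/d = 76.0/7.3 = 10.4110; K_W = (4C−1)/(4C−4)+0.615/C = 1.1388; K_s = 1+0.5/C = 1.0480
F_a = (F_max−F_min)/2 = 61 N; F_m = (F_max+F_min)/2 = 193 N
τ_a = K_W·8F_aD/(πd³) = 1.1388 × 30.347 = 34.558 MPa
τ_m = K_s·8F_mD/(πd³) = 1.0480 × 96.016 = 100.63 MPa
Goodman: 1/n_f = τ_a/S_se + τ_m/S_su = 34.558/466 + 100.63/1190 = 0.07416 + 0.08456 = 0.15872
n_f = 1/0.15872 = 6.3

6.30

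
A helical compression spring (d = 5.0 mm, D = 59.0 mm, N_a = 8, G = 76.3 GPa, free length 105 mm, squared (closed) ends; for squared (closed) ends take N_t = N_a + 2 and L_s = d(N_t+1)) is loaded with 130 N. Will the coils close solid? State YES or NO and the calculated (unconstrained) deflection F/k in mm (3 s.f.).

NO, δ = 35.8 mm

k = Gd⁴/(8D³N_a) = (76.3×10³)(5.0⁴)/(8·59.0³·8) = 3.628 N/mm
N_t = 10; L_s = 5.0·11 = 55 mm; δ_solid = L₀ − L_s = 105 − 55 = 50 mm
δ = F/k = 130/3.628 = 35.832 mm
δ < δ_solid → spring does not go solid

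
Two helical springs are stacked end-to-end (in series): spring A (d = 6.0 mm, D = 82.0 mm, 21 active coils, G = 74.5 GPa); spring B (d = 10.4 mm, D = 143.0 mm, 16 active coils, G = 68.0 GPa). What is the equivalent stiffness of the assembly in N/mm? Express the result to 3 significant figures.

k_A = Gd⁴/(8D³N_a) = (74.5×10³)(6.0⁴)/(8·82.0³·21) = 1.0423 N/mm
k_B = Gd⁴/(8D³N_a) = (68.0×10³)(10.4⁴)/(8·143.0³·16) = 2.1253 N/mm
Series: 1/k_eq = 1/1.0423 + 1/2.1253 = 1.4299; k_eq = 0.69935 N/mm

0.699 N/mm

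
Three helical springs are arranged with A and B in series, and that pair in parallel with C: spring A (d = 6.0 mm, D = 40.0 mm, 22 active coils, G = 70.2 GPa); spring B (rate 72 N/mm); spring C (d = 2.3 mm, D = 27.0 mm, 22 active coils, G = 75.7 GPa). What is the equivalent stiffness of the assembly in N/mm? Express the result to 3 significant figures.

k_A = Gd⁴/(8D³N_a) = (70.2×10³)(6.0⁴)/(8·40.0³·22) = 8.077 N/mm
k_C = Gd⁴/(8D³N_a) = (75.7×10³)(2.3⁴)/(8·27.0³·22) = 0.61151 N/mm
Springs A,B series: k_AB = 1/(1/8.077+1/72) = 7.2623 N/mm; parallel with C: k_eq = 7.2623+0.61151 = 7.8738 N/mm

7.87 N/mm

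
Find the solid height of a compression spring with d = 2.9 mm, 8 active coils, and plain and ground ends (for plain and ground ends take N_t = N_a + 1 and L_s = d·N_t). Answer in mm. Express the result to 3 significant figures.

26.1 mm

plain and ground ends: N_t = N_a + 1 = 8 + 1 = 9
L_s = d·N_t = 2.9 × 9 = 26.1 mm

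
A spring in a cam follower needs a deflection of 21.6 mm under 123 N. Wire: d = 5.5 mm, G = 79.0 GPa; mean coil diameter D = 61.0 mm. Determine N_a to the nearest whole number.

7

Required rate k = F/δ = 123/21.6 = 5.6944 N/mm
N_a = Gd⁴/(8D³k) = (79.0×10³ × 5.5⁴)/(8 × 61.0³ × 5.6944)
    = 7.22899e+07 / 1.03402e+07 = 6.991 → 7 coils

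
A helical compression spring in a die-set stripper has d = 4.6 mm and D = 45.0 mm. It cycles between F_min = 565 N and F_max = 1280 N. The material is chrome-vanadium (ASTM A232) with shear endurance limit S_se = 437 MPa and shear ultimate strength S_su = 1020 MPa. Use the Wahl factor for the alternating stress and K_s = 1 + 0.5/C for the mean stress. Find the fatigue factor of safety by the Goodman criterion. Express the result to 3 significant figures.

0.449

C = D/d = 45.0/4.6 = 9.7826; K_W = (4C−1)/(4C−4)+0.615/C = 1.1483; K_s = 1+0.5/C = 1.0511
F_a = (F_max−F_min)/2 = 357.5 N; F_m = (F_max+F_min)/2 = 922.5 N
τ_a = K_W·8F_aD/(πd³) = 1.1483 × 420.88 = 483.28 MPa
τ_m = K_s·8F_mD/(πd³) = 1.0511 × 1086 = 1141.5 MPa
Goodman: 1/n_f = τ_a/S_se + τ_m/S_su = 483.28/437 + 1141.5/1020 = 1.10590 + 1.11916 = 2.2251
n_f = 1/2.2251 = 0.4494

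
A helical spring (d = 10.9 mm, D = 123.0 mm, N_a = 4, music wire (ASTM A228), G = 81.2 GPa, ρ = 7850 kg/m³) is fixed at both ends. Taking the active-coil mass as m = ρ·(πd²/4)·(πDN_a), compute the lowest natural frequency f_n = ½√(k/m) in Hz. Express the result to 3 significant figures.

65.2 Hz

k = Gd⁴/(8D³N_a) = (81.2×10³)(10.9⁴)/(8·123.0³·4) = 19.248 N/mm = 19248 N/m
Wire length L = πDN_a = π·123.0·4 = 1545.7 mm
m = ρ·(πd²/4)·L = 7850 × 93.313×10⁻⁶ m² × 1.5457 m = 1.1322 kg
f_n = ½√(k/m) = 0.5·√(19248/1.1322) = 0.5·√(17001) = 65.194 Hz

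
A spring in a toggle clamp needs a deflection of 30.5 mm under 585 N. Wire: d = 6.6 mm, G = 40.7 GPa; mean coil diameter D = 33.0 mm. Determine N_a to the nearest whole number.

14

Required rate k = F/δ = 585/30.5 = 19.18 N/mm
N_a = Gd⁴/(8D³k) = (40.7×10³ × 6.6⁴)/(8 × 33.0³ × 19.18)
    = 7.72272e+07 / 5.51427e+06 = 14 → 14 coils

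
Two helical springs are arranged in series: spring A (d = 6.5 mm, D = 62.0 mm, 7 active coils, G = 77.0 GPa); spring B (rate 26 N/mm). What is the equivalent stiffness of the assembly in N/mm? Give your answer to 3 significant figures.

7.38 N/mm

k_A = Gd⁴/(8D³N_a) = (77.0×10³)(6.5⁴)/(8·62.0³·7) = 10.299 N/mm
Series: 1/k_eq = 1/10.299 + 1/26 = 0.13556; k_eq = 7.3767 N/mm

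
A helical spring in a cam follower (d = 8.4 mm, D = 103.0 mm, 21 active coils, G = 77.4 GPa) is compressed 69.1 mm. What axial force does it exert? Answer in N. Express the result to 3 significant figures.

145 N

k = Gd⁴/(8D³N_a) = (77.4×10³)(8.4⁴)/(8·103.0³·21) = 2.0991 N/mm
F = k·δ = 2.0991 × 69.1 = 145.05 N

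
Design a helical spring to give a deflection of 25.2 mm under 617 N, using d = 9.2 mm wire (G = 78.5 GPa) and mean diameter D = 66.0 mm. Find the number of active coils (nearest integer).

10

Required rate k = F/δ = 617/25.2 = 24.484 N/mm
N_a = Gd⁴/(8D³k) = (78.5×10³ × 9.2⁴)/(8 × 66.0³ × 24.484)
    = 5.62368e+08 / 5.63127e+07 = 9.987 → 10 coils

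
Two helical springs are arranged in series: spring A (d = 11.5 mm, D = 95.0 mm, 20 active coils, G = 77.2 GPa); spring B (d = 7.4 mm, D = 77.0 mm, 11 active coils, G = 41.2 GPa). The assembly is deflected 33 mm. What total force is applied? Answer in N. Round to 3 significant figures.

77.3 N

k_A = Gd⁴/(8D³N_a) = (77.2×10³)(11.5⁴)/(8·95.0³·20) = 9.8428 N/mm
k_B = Gd⁴/(8D³N_a) = (41.2×10³)(7.4⁴)/(8·77.0³·11) = 3.0752 N/mm
Series: 1/k_eq = 1/9.8428 + 1/3.0752 = 0.42678; k_eq = 2.3431 N/mm
F = k_eq·δ = 2.3431·33 = 77.323 N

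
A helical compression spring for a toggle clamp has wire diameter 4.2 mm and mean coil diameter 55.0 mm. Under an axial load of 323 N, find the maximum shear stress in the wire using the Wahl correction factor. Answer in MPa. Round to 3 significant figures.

Spring index C = D/d = 55.0/4.2 = 13.0952
K_W = (4C−1)/(4C−4) + 0.615/C = 51.381/48.381 + 0.0470 = 1.1090
τ₀ = 8FD/(πd³) = 8·323·55.0/(π·4.2³) = 142120/232.75 = 610.6 MPa
τ_max = K·τ₀ = 1.1090 × 610.6 = 677.14 MPa

677 MPa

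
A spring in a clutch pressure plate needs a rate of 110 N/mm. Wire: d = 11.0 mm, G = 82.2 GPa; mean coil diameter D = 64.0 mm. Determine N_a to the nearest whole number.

5

N_a = Gd⁴/(8D³k) = (82.2×10³ × 11.0⁴)/(8 × 64.0³ × 110)
    = 1.20349e+09 / 2.30687e+08 = 5.217 → 5 coils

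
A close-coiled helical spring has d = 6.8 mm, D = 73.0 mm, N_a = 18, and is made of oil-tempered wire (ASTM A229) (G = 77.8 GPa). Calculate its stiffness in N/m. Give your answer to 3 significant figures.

2970 N/m

k = Gd⁴/(8D³N_a) = (77.8×10³ × 6.8⁴) / (8 × 73.0³ × 18)
  = 1.66347e+08 / 5.60184e+07 = 2.9695 N/mm = 2969.5 N/m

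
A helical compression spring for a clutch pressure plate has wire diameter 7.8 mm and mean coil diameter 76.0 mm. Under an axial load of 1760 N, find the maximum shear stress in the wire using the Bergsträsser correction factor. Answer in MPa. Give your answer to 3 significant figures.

818 MPa

Spring index C = D/d = 76.0/7.8 = 9.7436
K_B = (4C+2)/(4C−3) = 40.974/35.974 = 1.1390
τ₀ = 8FD/(πd³) = 8·1760·76.0/(π·7.8³) = 1.07008e+06/1490.8 = 717.77 MPa
τ_max = K·τ₀ = 1.1390 × 717.77 = 817.53 MPa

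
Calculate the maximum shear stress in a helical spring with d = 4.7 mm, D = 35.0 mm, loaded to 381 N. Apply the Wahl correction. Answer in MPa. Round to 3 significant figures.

392 MPa

Spring index C = D/d = 35.0/4.7 = 7.4468
K_W = (4C−1)/(4C−4) + 0.615/C = 28.787/25.787 + 0.0826 = 1.1989
τ₀ = 8FD/(πd³) = 8·381·35.0/(π·4.7³) = 106680/326.17 = 327.07 MPa
τ_max = K·τ₀ = 1.1989 × 327.07 = 392.13 MPa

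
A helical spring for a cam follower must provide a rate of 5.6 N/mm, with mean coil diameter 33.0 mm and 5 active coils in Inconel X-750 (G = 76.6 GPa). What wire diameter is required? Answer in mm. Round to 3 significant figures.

3.20 mm

d = (8D³N_a·k / G)^(1/4) = (8·33.0³·5·5.6 / (76.6×10³))^0.25
  = (105.09)^0.25 = 3.2018 mm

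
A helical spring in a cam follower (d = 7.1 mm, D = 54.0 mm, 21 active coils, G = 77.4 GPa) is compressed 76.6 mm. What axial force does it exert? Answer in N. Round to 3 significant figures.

k = Gd⁴/(8D³N_a) = (77.4×10³)(7.1⁴)/(8·54.0³·21) = 7.435 N/mm
F = k·δ = 7.435 × 76.6 = 569.52 N

570 N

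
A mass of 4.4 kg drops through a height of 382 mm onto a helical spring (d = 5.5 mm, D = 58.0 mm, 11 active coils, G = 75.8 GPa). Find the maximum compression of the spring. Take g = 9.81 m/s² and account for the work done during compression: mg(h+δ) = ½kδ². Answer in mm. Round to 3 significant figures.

k = Gd⁴/(8D³N_a) = (75.8×10³)(5.5⁴)/(8·58.0³·11) = 4.0397 N/mm
W = mg = 4.4 × 9.81 = 43.164 N
½kδ² − Wδ − Wh = 0 → δ = (W + √(W² + 2kWh))/k
δ = (43.164 + √(1863.1 + 133220))/4.0397 = (43.164 + 367.54)/4.0397 = 101.67 mm

102 mm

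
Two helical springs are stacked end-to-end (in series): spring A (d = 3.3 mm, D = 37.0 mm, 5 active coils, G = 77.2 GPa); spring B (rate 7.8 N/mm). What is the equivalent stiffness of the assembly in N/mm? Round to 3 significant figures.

2.86 N/mm

k_A = Gd⁴/(8D³N_a) = (77.2×10³)(3.3⁴)/(8·37.0³·5) = 4.5186 N/mm
Series: 1/k_eq = 1/4.5186 + 1/7.8 = 0.34951; k_eq = 2.8611 N/mm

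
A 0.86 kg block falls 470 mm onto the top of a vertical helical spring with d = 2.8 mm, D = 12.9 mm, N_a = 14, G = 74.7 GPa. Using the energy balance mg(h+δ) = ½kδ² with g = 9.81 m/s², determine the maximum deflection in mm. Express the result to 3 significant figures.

20.8 mm

k = Gd⁴/(8D³N_a) = (74.7×10³)(2.8⁴)/(8·12.9³·14) = 19.097 N/mm
W = mg = 0.86 × 9.81 = 8.4366 N
½kδ² − Wδ − Wh = 0 → δ = (W + √(W² + 2kWh))/k
δ = (8.4366 + √(71.176 + 151447))/19.097 = (8.4366 + 389.25)/19.097 = 20.825 mm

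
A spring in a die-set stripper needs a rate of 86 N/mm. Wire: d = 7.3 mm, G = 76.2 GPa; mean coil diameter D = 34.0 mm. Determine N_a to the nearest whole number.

8

N_a = Gd⁴/(8D³k) = (76.2×10³ × 7.3⁴)/(8 × 34.0³ × 86)
    = 2.16395e+08 / 2.70412e+07 = 8.002 → 8 coils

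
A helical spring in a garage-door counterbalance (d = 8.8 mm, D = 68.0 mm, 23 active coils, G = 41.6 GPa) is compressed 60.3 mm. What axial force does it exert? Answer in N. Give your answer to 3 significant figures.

260 N

k = Gd⁴/(8D³N_a) = (41.6×10³)(8.8⁴)/(8·68.0³·23) = 4.312 N/mm
F = k·δ = 4.312 × 60.3 = 260.01 N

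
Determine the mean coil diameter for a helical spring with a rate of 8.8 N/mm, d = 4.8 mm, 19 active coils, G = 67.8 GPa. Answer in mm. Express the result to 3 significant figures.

30.0 mm

D = (Gd⁴/(8N_a·k))^(1/3) = (67.8×10³·4.8⁴/(8·19·8.8))^(1/3)
  = (26907.2)^(1/3) = 29.9656 mm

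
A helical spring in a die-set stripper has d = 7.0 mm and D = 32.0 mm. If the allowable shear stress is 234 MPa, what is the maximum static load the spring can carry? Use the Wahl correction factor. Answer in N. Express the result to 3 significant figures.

733 N

C = D/d = 32.0/7.0 = 4.5714
K_W = (4C−1)/(4C−4) + 0.615/C = 17.286/14.286 + 0.1345 = 1.3445
τ_max = K·8FD/(πd³) → F_max = τ_allow·πd³/(8DK)
F_max = 234·π·7.0³/(8·32.0·1.3445) = 2.5215e+05/344.2 = 732.57 N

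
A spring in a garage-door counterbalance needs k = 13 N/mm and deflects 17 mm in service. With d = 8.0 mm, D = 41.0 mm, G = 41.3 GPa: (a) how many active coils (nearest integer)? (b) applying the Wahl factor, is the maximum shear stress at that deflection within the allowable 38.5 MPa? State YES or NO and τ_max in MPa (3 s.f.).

N_a = Gd⁴/(8D³k) = (41.3×10³)(8.0⁴)/(8·41.0³·13) = 23.6 → N_a = 24
Actual rate k = Gd⁴/(8D³·24) = 12.784 N/mm
Working load F = kδ = 12.784·17 = 217.32 N
C = 41.0/8.0 = 5.1250; K_W = (4C−1)/(4C−4)+0.615/C = 1.3018
τ_max = K_W·8FD/(πd³) = 1.3018·44.316 = 57.691 MPa
τ_max > 38.5 MPa → exceeds allowable

(a) 24 coils; (b) NO, τ_max = 57.7 MPa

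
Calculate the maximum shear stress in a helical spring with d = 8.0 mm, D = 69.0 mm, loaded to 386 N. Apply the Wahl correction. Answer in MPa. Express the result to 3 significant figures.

155 MPa

Spring index C = D/d = 69.0/8.0 = 8.6250
K_W = (4C−1)/(4C−4) + 0.615/C = 33.500/30.500 + 0.0713 = 1.1697
τ₀ = 8FD/(πd³) = 8·386·69.0/(π·8.0³) = 213072/1608.5 = 132.47 MPa
τ_max = K·τ₀ = 1.1697 × 132.47 = 154.94 MPa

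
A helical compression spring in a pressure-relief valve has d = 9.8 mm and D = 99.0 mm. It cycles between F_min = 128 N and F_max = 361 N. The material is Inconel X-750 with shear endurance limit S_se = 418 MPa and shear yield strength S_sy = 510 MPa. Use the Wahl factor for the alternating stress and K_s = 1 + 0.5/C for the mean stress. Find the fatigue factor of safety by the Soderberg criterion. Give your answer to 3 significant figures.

C = D/d = 99.0/9.8 = 10.1020; K_W = (4C−1)/(4C−4)+0.615/C = 1.1433; K_s = 1+0.5/C = 1.0495
F_a = (F_max−F_min)/2 = 116.5 N; F_m = (F_max+F_min)/2 = 244.5 N
τ_a = K_W·8F_aD/(πd³) = 1.1433 × 31.205 = 35.676 MPa
τ_m = K_s·8F_mD/(πd³) = 1.0495 × 65.49 = 68.732 MPa
Soderberg: 1/n_f = τ_a/S_se + τ_m/S_sy = 35.676/418 + 68.732/510 = 0.08535 + 0.13477 = 0.22012
n_f = 1/0.22012 = 4.543

4.54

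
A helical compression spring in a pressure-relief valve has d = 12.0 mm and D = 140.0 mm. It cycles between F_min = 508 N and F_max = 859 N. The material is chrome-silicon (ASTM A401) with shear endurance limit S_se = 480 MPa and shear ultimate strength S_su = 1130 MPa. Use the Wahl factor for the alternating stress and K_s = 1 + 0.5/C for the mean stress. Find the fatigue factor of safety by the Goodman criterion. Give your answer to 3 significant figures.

C = D/d = 140.0/12.0 = 11.6667; K_W = (4C−1)/(4C−4)+0.615/C = 1.1230; K_s = 1+0.5/C = 1.0429
F_a = (F_max−F_min)/2 = 175.5 N; F_m = (F_max+F_min)/2 = 683.5 N
τ_a = K_W·8F_aD/(πd³) = 1.1230 × 36.208 = 40.662 MPa
τ_m = K_s·8F_mD/(πd³) = 1.0429 × 141.01 = 147.06 MPa
Goodman: 1/n_f = τ_a/S_se + τ_m/S_su = 40.662/480 + 147.06/1130 = 0.08471 + 0.13014 = 0.21485
n_f = 1/0.21485 = 4.654

4.65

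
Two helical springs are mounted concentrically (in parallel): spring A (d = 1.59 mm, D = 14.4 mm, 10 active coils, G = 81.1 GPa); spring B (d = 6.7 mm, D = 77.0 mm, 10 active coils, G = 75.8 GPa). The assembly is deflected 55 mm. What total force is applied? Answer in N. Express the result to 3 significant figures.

349 N

k_A = Gd⁴/(8D³N_a) = (81.1×10³)(1.59⁴)/(8·14.4³·10) = 2.1699 N/mm
k_B = Gd⁴/(8D³N_a) = (75.8×10³)(6.7⁴)/(8·77.0³·10) = 4.1822 N/mm
Parallel: k_eq = 2.1699 + 4.1822 = 6.3521 N/mm
F = k_eq·δ = 6.3521·55 = 349.36 N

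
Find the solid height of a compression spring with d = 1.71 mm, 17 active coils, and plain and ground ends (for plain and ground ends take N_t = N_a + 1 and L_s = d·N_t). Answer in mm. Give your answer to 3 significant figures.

plain and ground ends: N_t = N_a + 1 = 17 + 1 = 18
L_s = d·N_t = 1.71 × 18 = 30.78 mm

30.8 mm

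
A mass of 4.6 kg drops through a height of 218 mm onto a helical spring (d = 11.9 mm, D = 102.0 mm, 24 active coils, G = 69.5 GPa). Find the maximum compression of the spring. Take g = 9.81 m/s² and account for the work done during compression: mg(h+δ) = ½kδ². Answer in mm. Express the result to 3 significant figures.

k = Gd⁴/(8D³N_a) = (69.5×10³)(11.9⁴)/(8·102.0³·24) = 6.8402 N/mm
W = mg = 4.6 × 9.81 = 45.126 N
½kδ² − Wδ − Wh = 0 → δ = (W + √(W² + 2kWh))/k
δ = (45.126 + √(2036.4 + 134581))/6.8402 = (45.126 + 369.62)/6.8402 = 60.633 mm

60.6 mm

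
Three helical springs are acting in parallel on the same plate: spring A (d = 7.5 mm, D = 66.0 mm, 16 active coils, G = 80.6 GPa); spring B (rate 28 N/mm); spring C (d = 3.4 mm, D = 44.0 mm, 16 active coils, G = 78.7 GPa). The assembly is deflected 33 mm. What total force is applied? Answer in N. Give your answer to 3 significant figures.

1180 N

k_A = Gd⁴/(8D³N_a) = (80.6×10³)(7.5⁴)/(8·66.0³·16) = 6.9301 N/mm
k_C = Gd⁴/(8D³N_a) = (78.7×10³)(3.4⁴)/(8·44.0³·16) = 0.96454 N/mm
Parallel: k_eq = 6.9301 + 28 + 0.96454 = 35.895 N/mm
F = k_eq·δ = 35.895·33 = 1184.5 N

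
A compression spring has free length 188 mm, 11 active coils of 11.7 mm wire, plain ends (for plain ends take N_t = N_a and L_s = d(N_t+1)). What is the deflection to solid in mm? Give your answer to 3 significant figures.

47.6 mm

N_t = 11; L_s = 11.7·12 = 140.4 mm
δ_solid = L₀ − L_s = 188 − 140.4 = 47.6 mm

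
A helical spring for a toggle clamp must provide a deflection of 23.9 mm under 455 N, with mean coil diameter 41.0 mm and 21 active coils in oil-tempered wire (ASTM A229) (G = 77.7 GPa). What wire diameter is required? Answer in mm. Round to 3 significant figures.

7.30 mm

Required rate k = F/δ = 455/23.9 = 19.038 N/mm
d = (8D³N_a·k / G)^(1/4) = (8·41.0³·21·19.038 / (77.7×10³))^0.25
  = (2837)^0.25 = 7.2982 mm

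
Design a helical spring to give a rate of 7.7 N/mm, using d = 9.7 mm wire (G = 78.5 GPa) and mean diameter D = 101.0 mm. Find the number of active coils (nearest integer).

N_a = Gd⁴/(8D³k) = (78.5×10³ × 9.7⁴)/(8 × 101.0³ × 7.7)
    = 6.94955e+08 / 6.34665e+07 = 10.95 → 11 coils

11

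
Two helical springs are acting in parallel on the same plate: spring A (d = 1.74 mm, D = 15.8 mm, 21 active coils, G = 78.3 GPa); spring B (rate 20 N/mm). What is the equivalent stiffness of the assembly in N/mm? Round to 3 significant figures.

21.1 N/mm

k_A = Gd⁴/(8D³N_a) = (78.3×10³)(1.74⁴)/(8·15.8³·21) = 1.0831 N/mm
Parallel: k_eq = 1.0831 + 20 = 21.083 N/mm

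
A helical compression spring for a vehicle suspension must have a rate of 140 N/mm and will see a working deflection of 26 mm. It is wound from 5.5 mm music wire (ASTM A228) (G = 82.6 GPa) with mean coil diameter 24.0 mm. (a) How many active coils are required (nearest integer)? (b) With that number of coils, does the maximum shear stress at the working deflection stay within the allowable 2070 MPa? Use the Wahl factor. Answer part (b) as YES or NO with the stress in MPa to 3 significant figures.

(a) 5 coils; (b) YES, τ_max = 1780 MPa

N_a = Gd⁴/(8D³k) = (82.6×10³)(5.5⁴)/(8·24.0³·140) = 4.882 → N_a = 5
Actual rate k = Gd⁴/(8D³·5) = 136.69 N/mm
Working load F = kδ = 136.69·26 = 3553.9 N
C = 24.0/5.5 = 4.3636; K_W = (4C−1)/(4C−4)+0.615/C = 1.3639
τ_max = K_W·8FD/(πd³) = 1.3639·1305.5 = 1780.6 MPa
τ_max ≤ 2070 MPa → acceptable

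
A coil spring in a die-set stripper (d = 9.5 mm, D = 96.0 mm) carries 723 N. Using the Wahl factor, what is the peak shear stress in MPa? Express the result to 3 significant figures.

Spring index C = D/d = 96.0/9.5 = 10.1053
K_W = (4C−1)/(4C−4) + 0.615/C = 39.421/36.421 + 0.0609 = 1.1432
τ₀ = 8FD/(πd³) = 8·723·96.0/(π·9.5³) = 555264/2693.5 = 206.15 MPa
τ_max = K·τ₀ = 1.1432 × 206.15 = 235.67 MPa

236 MPa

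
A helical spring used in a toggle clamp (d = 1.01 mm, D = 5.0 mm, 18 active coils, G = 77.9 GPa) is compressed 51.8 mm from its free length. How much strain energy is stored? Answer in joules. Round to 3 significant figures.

6.04 J

k = Gd⁴/(8D³N_a) = (77.9×10³)(1.01⁴)/(8·5.0³·18) = 4.5035 N/mm
U = ½kδ² = 0.5 × 4.5035 × 51.8² = 6042 N·mm = 6.042 J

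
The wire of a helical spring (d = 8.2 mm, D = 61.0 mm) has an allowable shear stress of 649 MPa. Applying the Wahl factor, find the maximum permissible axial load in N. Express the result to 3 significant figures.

1920 N

C = D/d = 61.0/8.2 = 7.4390
K_W = (4C−1)/(4C−4) + 0.615/C = 28.756/25.756 + 0.0827 = 1.1991
τ_max = K·8FD/(πd³) → F_max = τ_allow·πd³/(8DK)
F_max = 649·π·8.2³/(8·61.0·1.1991) = 1.1242e+06/585.18 = 1921.1 N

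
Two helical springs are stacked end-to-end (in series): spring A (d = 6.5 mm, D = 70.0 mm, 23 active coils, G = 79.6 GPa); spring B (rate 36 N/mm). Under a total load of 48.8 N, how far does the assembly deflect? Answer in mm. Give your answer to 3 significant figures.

23.0 mm

k_A = Gd⁴/(8D³N_a) = (79.6×10³)(6.5⁴)/(8·70.0³·23) = 2.2514 N/mm
Series: 1/k_eq = 1/2.2514 + 1/36 = 0.47194; k_eq = 2.1189 N/mm
δ = F/k_eq = 48.8/2.1189 = 23.031 mm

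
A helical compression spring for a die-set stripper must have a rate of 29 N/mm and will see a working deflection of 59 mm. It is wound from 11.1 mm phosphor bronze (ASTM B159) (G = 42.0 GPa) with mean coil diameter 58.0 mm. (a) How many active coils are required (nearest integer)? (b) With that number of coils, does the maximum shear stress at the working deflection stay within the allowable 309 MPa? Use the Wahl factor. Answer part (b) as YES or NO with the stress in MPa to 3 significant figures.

N_a = Gd⁴/(8D³k) = (42.0×10³)(11.1⁴)/(8·58.0³·29) = 14.09 → N_a = 14
Actual rate k = Gd⁴/(8D³·14) = 29.177 N/mm
Working load F = kδ = 29.177·59 = 1721.4 N
C = 58.0/11.1 = 5.2252; K_W = (4C−1)/(4C−4)+0.615/C = 1.2952
τ_max = K_W·8FD/(πd³) = 1.2952·185.9 = 240.78 MPa
τ_max ≤ 309 MPa → acceptable

(a) 14 coils; (b) YES, τ_max = 241 MPa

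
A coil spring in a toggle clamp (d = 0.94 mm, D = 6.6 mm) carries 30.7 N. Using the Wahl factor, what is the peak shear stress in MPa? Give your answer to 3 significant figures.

Spring index C = D/d = 6.6/0.94 = 7.0213
K_W = (4C−1)/(4C−4) + 0.615/C = 27.085/24.085 + 0.0876 = 1.2121
τ₀ = 8FD/(πd³) = 8·30.7·6.6/(π·0.94³) = 1620.96/2.6094 = 621.21 MPa
τ_max = K·τ₀ = 1.2121 × 621.21 = 753 MPa

753 MPa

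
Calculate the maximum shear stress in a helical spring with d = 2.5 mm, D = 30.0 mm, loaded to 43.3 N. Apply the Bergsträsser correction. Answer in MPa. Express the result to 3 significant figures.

235 MPa

Spring index C = D/d = 30.0/2.5 = 12.0000
K_B = (4C+2)/(4C−3) = 50.000/45.000 = 1.1111
τ₀ = 8FD/(πd³) = 8·43.3·30.0/(π·2.5³) = 10392/49.087 = 211.7 MPa
τ_max = K·τ₀ = 1.1111 × 211.7 = 235.23 MPa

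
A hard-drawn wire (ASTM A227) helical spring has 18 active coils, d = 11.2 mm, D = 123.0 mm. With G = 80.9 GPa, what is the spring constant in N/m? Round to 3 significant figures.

4750 N/m

k = Gd⁴/(8D³N_a) = (80.9×10³ × 11.2⁴) / (8 × 123.0³ × 18)
  = 1.27298e+09 / 2.67965e+08 = 4.7505 N/mm = 4750.5 N/m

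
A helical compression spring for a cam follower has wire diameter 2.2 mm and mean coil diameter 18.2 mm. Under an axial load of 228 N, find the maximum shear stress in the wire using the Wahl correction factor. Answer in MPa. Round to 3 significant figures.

1170 MPa

Spring index C = D/d = 18.2/2.2 = 8.2727
K_W = (4C−1)/(4C−4) + 0.615/C = 32.091/29.091 + 0.0743 = 1.1775
τ₀ = 8FD/(πd³) = 8·228·18.2/(π·2.2³) = 33196.8/33.452 = 992.38 MPa
τ_max = K·τ₀ = 1.1775 × 992.38 = 1168.5 MPa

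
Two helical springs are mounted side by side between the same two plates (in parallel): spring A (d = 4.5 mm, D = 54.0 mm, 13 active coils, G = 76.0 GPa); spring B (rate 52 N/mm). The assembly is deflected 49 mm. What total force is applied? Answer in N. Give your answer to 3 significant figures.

k_A = Gd⁴/(8D³N_a) = (76.0×10³)(4.5⁴)/(8·54.0³·13) = 1.903 N/mm
Parallel: k_eq = 1.903 + 52 = 53.903 N/mm
F = k_eq·δ = 53.903·49 = 2641.2 N

2640 N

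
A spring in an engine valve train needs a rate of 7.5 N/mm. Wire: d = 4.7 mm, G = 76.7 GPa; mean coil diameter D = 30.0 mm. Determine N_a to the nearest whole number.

N_a = Gd⁴/(8D³k) = (76.7×10³ × 4.7⁴)/(8 × 30.0³ × 7.5)
    = 3.74272e+07 / 1.62e+06 = 23.1 → 23 coils

23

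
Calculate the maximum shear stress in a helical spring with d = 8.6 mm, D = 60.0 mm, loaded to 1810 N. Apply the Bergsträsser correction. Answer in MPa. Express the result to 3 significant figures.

522 MPa

Spring index C = D/d = 60.0/8.6 = 6.9767
K_B = (4C+2)/(4C−3) = 29.907/24.907 = 1.2007
τ₀ = 8FD/(πd³) = 8·1810·60.0/(π·8.6³) = 868800/1998.2 = 434.79 MPa
τ_max = K·τ₀ = 1.2007 × 434.79 = 522.07 MPa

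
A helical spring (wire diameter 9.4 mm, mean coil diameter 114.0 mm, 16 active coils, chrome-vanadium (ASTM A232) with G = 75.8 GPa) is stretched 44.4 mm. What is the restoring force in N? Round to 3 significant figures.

139 N

k = Gd⁴/(8D³N_a) = (75.8×10³)(9.4⁴)/(8·114.0³·16) = 3.1207 N/mm
F = k·δ = 3.1207 × 44.4 = 138.56 N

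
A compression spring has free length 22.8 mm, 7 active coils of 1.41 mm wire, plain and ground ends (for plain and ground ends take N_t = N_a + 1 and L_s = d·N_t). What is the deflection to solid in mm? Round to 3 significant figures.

11.5 mm

N_t = 8; L_s = 1.41·8 = 11.28 mm
δ_solid = L₀ − L_s = 22.8 − 11.28 = 11.52 mm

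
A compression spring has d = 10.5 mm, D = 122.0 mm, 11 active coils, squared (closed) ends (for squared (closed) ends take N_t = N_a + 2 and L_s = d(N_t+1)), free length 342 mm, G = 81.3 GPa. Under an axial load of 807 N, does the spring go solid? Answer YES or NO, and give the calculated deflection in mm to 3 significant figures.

NO, δ = 130 mm

k = Gd⁴/(8D³N_a) = (81.3×10³)(10.5⁴)/(8·122.0³·11) = 6.1842 N/mm
N_t = 13; L_s = 10.5·14 = 147 mm; δ_solid = L₀ − L_s = 342 − 147 = 195 mm
δ = F/k = 807/6.1842 = 130.49 mm
δ < δ_solid → spring does not go solid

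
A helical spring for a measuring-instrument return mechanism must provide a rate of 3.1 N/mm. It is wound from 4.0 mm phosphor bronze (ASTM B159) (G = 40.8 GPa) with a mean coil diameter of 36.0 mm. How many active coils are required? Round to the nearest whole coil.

9

N_a = Gd⁴/(8D³k) = (40.8×10³ × 4.0⁴)/(8 × 36.0³ × 3.1)
    = 1.04448e+07 / 1.15707e+06 = 9.027 → 9 coils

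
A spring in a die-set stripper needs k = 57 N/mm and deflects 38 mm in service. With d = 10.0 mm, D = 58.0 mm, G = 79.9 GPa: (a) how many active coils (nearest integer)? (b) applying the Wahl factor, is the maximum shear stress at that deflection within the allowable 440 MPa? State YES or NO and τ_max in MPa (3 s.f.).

(a) 9 coils; (b) YES, τ_max = 403 MPa

N_a = Gd⁴/(8D³k) = (79.9×10³)(10.0⁴)/(8·58.0³·57) = 8.98 → N_a = 9
Actual rate k = Gd⁴/(8D³·9) = 56.876 N/mm
Working load F = kδ = 56.876·38 = 2161.3 N
C = 58.0/10.0 = 5.8000; K_W = (4C−1)/(4C−4)+0.615/C = 1.2623
τ_max = K_W·8FD/(πd³) = 1.2623·319.21 = 402.94 MPa
τ_max ≤ 440 MPa → acceptable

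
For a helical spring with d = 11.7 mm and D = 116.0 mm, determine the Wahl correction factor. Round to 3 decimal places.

C = D/d = 116.0/11.7 = 9.9145
K_W = (4C−1)/(4C−4) + 0.615/C = 38.658/35.658 + 0.0620 = 1.1462

1.146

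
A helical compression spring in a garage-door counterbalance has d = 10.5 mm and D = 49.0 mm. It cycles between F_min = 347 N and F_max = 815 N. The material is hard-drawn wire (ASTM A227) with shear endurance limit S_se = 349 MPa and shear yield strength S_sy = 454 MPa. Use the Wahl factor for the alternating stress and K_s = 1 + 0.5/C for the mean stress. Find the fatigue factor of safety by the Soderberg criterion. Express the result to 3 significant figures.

C = D/d = 49.0/10.5 = 4.6667; K_W = (4C−1)/(4C−4)+0.615/C = 1.3363; K_s = 1+0.5/C = 1.1071
F_a = (F_max−F_min)/2 = 234 N; F_m = (F_max+F_min)/2 = 581 N
τ_a = K_W·8F_aD/(πd³) = 1.3363 × 25.222 = 33.705 MPa
τ_m = K_s·8F_mD/(πd³) = 1.1071 × 62.625 = 69.334 MPa
Soderberg: 1/n_f = τ_a/S_se + τ_m/S_sy = 33.705/349 + 69.334/454 = 0.09658 + 0.15272 = 0.2493
n_f = 1/0.2493 = 4.011

4.01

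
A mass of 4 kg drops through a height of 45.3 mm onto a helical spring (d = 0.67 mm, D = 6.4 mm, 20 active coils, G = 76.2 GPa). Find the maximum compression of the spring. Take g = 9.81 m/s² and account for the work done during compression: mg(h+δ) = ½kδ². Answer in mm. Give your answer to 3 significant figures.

253 mm

k = Gd⁴/(8D³N_a) = (76.2×10³)(0.67⁴)/(8·6.4³·20) = 0.3661 N/mm
W = mg = 4 × 9.81 = 39.24 N
½kδ² − Wδ − Wh = 0 → δ = (W + √(W² + 2kWh))/k
δ = (39.24 + √(1539.8 + 1301.52))/0.3661 = (39.24 + 53.304)/0.3661 = 252.79 mm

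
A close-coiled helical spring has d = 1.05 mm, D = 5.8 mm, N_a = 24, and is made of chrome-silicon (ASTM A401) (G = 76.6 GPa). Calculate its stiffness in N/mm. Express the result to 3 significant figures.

k = Gd⁴/(8D³N_a) = (76.6×10³ × 1.05⁴) / (8 × 5.8³ × 24)
  = 93107.8 / 37461.5 = 2.4854 N/mm

2.49 N/mm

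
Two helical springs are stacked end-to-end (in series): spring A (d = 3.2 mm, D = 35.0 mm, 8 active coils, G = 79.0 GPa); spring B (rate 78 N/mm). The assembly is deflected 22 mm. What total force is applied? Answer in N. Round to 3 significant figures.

63.9 N

k_A = Gd⁴/(8D³N_a) = (79.0×10³)(3.2⁴)/(8·35.0³·8) = 3.0189 N/mm
Series: 1/k_eq = 1/3.0189 + 1/78 = 0.34407; k_eq = 2.9064 N/mm
F = k_eq·δ = 2.9064·22 = 63.94 N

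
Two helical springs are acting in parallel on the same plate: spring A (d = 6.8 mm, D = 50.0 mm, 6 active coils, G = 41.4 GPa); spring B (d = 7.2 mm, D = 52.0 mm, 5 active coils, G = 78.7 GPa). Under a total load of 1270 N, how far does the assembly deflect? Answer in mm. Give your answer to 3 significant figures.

k_A = Gd⁴/(8D³N_a) = (41.4×10³)(6.8⁴)/(8·50.0³·6) = 14.753 N/mm
k_B = Gd⁴/(8D³N_a) = (78.7×10³)(7.2⁴)/(8·52.0³·5) = 37.604 N/mm
Parallel: k_eq = 14.753 + 37.604 = 52.357 N/mm
δ = F/k_eq = 1270/52.357 = 24.256 mm

24.3 mm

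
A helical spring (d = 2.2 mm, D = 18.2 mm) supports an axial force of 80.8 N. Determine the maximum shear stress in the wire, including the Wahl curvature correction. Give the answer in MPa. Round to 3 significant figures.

Spring index C = D/d = 18.2/2.2 = 8.2727
K_W = (4C−1)/(4C−4) + 0.615/C = 32.091/29.091 + 0.0743 = 1.1775
τ₀ = 8FD/(πd³) = 8·80.8·18.2/(π·2.2³) = 11764.5/33.452 = 351.69 MPa
τ_max = K·τ₀ = 1.1775 × 351.69 = 414.1 MPa

414 MPa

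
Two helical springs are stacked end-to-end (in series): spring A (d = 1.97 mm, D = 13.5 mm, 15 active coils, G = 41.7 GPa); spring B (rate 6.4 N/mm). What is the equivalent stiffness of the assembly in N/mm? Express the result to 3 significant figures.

k_A = Gd⁴/(8D³N_a) = (41.7×10³)(1.97⁴)/(8·13.5³·15) = 2.1272 N/mm
Series: 1/k_eq = 1/2.1272 + 1/6.4 = 0.62634; k_eq = 1.5966 N/mm

1.60 N/mm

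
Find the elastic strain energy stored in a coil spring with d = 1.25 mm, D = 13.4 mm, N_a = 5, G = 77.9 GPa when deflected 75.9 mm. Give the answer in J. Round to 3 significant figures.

k = Gd⁴/(8D³N_a) = (77.9×10³)(1.25⁴)/(8·13.4³·5) = 1.9761 N/mm
U = ½kδ² = 0.5 × 1.9761 × 75.9² = 5691.9 N·mm = 5.6919 J

5.69 J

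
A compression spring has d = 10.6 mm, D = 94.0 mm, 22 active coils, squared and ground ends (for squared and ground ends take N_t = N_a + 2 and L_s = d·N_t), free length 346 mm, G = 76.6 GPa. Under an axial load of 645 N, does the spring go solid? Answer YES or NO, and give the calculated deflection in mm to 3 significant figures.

YES, δ = 97.5 mm

k = Gd⁴/(8D³N_a) = (76.6×10³)(10.6⁴)/(8·94.0³·22) = 6.6154 N/mm
N_t = 24; L_s = 10.6·24 = 254.4 mm; δ_solid = L₀ − L_s = 346 − 254.4 = 91.6 mm
δ = F/k = 645/6.6154 = 97.5 mm
δ ≥ δ_solid → spring goes solid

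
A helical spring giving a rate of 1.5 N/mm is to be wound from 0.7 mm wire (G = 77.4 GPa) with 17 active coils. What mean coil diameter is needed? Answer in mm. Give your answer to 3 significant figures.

4.50 mm

D = (Gd⁴/(8N_a·k))^(1/3) = (77.4×10³·0.7⁴/(8·17·1.5))^(1/3)
  = (91.0968)^(1/3) = 4.4995 mm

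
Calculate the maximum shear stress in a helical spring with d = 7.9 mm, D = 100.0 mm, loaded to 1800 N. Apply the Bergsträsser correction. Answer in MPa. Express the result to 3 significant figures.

Spring index C = D/d = 100.0/7.9 = 12.6582
K_B = (4C+2)/(4C−3) = 52.633/47.633 = 1.1050
τ₀ = 8FD/(πd³) = 8·1800·100.0/(π·7.9³) = 1.44e+06/1548.9 = 929.68 MPa
τ_max = K·τ₀ = 1.1050 × 929.68 = 1027.3 MPa

1030 MPa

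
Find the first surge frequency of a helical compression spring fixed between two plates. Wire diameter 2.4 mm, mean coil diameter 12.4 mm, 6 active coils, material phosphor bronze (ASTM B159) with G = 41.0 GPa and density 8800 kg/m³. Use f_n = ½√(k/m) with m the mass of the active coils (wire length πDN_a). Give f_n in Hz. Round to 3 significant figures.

k = Gd⁴/(8D³N_a) = (41.0×10³)(2.4⁴)/(8·12.4³·6) = 14.864 N/mm = 14864 N/m
Wire length L = πDN_a = π·12.4·6 = 233.73 mm
m = ρ·(πd²/4)·L = 8800 × 4.5239×10⁻⁶ m² × 0.23373 m = 0.009305 kg
f_n = ½√(k/m) = 0.5·√(14864/0.009305) = 0.5·√(1.5974e+06) = 631.93 Hz

632 Hz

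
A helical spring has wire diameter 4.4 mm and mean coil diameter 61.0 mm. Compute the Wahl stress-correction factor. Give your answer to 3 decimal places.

C = D/d = 61.0/4.4 = 13.8636
K_W = (4C−1)/(4C−4) + 0.615/C = 54.455/51.455 + 0.0444 = 1.1027

1.103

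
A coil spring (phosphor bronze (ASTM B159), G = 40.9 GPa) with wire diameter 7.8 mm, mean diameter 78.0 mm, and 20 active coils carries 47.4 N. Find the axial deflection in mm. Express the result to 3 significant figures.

23.8 mm

k = Gd⁴/(8D³N_a) = (40.9×10³)(7.8⁴)/(8·78.0³·20) = 1.9939 N/mm
δ = F/k = 47.4 / 1.9939 = 23.773 mm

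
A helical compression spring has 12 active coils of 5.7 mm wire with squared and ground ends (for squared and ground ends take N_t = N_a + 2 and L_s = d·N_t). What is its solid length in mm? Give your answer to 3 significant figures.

79.8 mm

squared and ground ends: N_t = N_a + 2 = 12 + 2 = 14
L_s = d·N_t = 5.7 × 14 = 79.8 mm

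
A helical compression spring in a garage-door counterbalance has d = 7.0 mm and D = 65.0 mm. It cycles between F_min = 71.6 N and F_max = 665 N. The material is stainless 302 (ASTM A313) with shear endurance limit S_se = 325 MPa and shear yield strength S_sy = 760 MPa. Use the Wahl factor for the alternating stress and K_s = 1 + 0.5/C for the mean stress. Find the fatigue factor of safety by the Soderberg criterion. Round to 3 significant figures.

1.32

C = D/d = 65.0/7.0 = 9.2857; K_W = (4C−1)/(4C−4)+0.615/C = 1.1567; K_s = 1+0.5/C = 1.0538
F_a = (F_max−F_min)/2 = 296.7 N; F_m = (F_max+F_min)/2 = 368.3 N
τ_a = K_W·8F_aD/(πd³) = 1.1567 × 143.18 = 165.62 MPa
τ_m = K_s·8F_mD/(πd³) = 1.0538 × 177.73 = 187.3 MPa
Soderberg: 1/n_f = τ_a/S_se + τ_m/S_sy = 165.62/325 + 187.3/760 = 0.50960 + 0.24645 = 0.75605
n_f = 1/0.75605 = 1.323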